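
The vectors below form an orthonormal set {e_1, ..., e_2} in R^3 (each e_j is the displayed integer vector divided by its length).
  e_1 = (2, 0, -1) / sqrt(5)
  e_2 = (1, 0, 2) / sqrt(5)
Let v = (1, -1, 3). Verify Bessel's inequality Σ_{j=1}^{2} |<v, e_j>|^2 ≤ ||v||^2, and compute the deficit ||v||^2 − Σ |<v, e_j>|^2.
Σ |<v, e_j>|^2 = 10; ||v||^2 = 11; deficit = 1

Write each e_j = u_j / sqrt(<u_j, u_j>) where u_j is the displayed integer vector. Then <v, e_j> = <v, u_j> / sqrt(<u_j, u_j>), so |<v, e_j>|^2 = <v, u_j>^2 / <u_j, u_j>.
Coefficients: <v, e_1> = -1/sqrt(5), <v, e_2> = 7/sqrt(5).
Square and sum: Σ |<v, e_j>|^2 = 10.
Compute ||v||^2 = v·v = 11.
Deficit = 11 − 10 = 1 ≥ 0, confirming Bessel's inequality. (The deficit equals ||v − Σ <v,e_j> e_j||^2, the squared distance from v to span{e_j}.)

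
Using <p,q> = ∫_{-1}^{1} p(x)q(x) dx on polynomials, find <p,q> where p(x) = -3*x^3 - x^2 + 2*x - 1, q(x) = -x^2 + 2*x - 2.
<p,q> = 20/3

Expand the product: p(x)·q(x) = 3*x^5 - 5*x^4 + 2*x^3 + 7*x^2 - 6*x + 2.
∫_{-1}^{1} of each monomial x^k gives [2/(k+1) if k even, 0 if k odd]. Integrating term-by-term (or equivalently evaluating the antiderivative F(x) = x^6/2 - x^5 + x^4/2 + 7*x^3/3 - 3*x^2 + 2*x at the endpoints):
  F(1) − F(−1) = 4/3 − (-16/3) = 20/3.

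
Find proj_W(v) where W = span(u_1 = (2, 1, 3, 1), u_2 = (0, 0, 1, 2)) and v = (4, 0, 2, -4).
proj_W(v) = (16/5, 8/5, 2, -4)

Set up U = [u_1 | ... | u_2] ∈ R^(4×2). The projector onto W = col(U) is P = U (U^T U)^(-1) U^T.
Compute U^T U =
  [15, 5]
  [5, 5],
and U^T v = (10, -6).
Solve U^T U · c = U^T v for the coefficients: c = (8/5, -14/5). The projection is proj_W(v) = U c.
Check: (v - proj_W(v)) · u_1 = 0  (should be 0).
Check: (v - proj_W(v)) · u_2 = 0  (should be 0).
Result: proj_W(v) = (16/5, 8/5, 2, -4).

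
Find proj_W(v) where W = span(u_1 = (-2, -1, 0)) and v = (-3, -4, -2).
proj_W(v) = (-4, -2, 0)

Set up U = [u_1 | ... | u_1] ∈ R^(3×1). The projector onto W = col(U) is P = U (U^T U)^(-1) U^T.
Compute U^T U =
  [5],
and U^T v = (10).
Solve U^T U · c = U^T v for the coefficients: c = (2). The projection is proj_W(v) = U c.
Check: (v - proj_W(v)) · u_1 = 0  (should be 0).
Result: proj_W(v) = (-4, -2, 0).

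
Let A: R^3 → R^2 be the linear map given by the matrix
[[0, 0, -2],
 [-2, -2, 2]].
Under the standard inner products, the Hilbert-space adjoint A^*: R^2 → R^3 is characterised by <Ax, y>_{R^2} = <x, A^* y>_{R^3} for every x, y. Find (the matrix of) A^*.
A^* = A^T =
[[0, -2],
 [0, -2],
 [-2, 2]]

For real matrices with standard dot products, the defining identity <Ax, y> = <x, A^* y> gives (Ax)^T y = x^T (A^*) y, i.e. x^T A^T y = x^T (A^*) y. Since this holds for all x, y, we must have A^* = A^T. Therefore
A^* =
[[0, -2],
 [0, -2],
 [-2, 2]].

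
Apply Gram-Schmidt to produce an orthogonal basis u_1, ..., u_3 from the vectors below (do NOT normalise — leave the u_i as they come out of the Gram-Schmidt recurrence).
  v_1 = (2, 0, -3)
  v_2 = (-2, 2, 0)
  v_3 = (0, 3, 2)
Orthogonal basis:
  u_1 = (2, 0, -3)
  u_2 = (-18/13, 2, -12/13)
  u_3 = (39/22, 39/22, 13/11)

Apply the Gram-Schmidt recurrence
  u_1 = v_1
  u_i = v_i − Σ_{j<i} ((v_i · u_j) / (u_j · u_j)) · u_j.

Step by step this gives:
  u_1 = (2, 0, -3)
  u_2 = (-18/13, 2, -12/13)
  u_3 = (39/22, 39/22, 13/11)

Orthogonality check:
  u_2 · u_1 = 0 (should be 0)
  u_3 · u_1 = 0 (should be 0)
  u_3 · u_2 = 0 (should be 0)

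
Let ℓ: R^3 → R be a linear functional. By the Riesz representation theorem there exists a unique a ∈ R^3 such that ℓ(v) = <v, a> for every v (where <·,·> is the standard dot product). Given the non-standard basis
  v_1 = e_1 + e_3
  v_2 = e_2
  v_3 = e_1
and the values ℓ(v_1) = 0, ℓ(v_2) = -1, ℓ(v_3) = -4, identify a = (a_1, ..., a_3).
a = (-4, -1, 4)

Write a = (a_1, ..., a_3) in the standard basis. For each basis vector v_i, ℓ(v_i) = <v_i, a> is a linear equation in the a_j's. Collect the n equations into a matrix system V a = ℓ, where row i of V is v_i (expressed in the standard basis). Since V is invertible (lower-triangular with 1s on the diagonal, up to permutation), solve by back-substitution:
  V =
[[1, 0, 1],
 [0, 1, 0],
 [1, 0, 0]]
  V a = (0, -1, -4)
Solving gives a = (-4, -1, 4).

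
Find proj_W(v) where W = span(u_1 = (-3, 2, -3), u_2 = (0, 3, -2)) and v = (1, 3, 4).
proj_W(v) = (387/142, 66/71, 127/142)

Set up U = [u_1 | ... | u_2] ∈ R^(3×2). The projector onto W = col(U) is P = U (U^T U)^(-1) U^T.
Compute U^T U =
  [22, 12]
  [12, 13],
and U^T v = (-9, 1).
Solve U^T U · c = U^T v for the coefficients: c = (-129/142, 65/71). The projection is proj_W(v) = U c.
Check: (v - proj_W(v)) · u_1 = 0  (should be 0).
Check: (v - proj_W(v)) · u_2 = 0  (should be 0).
Result: proj_W(v) = (387/142, 66/71, 127/142).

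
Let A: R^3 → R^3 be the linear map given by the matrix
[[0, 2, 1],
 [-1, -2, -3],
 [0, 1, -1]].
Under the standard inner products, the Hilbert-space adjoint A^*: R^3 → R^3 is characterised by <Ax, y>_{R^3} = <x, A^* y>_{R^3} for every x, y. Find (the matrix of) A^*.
A^* = A^T =
[[0, -1, 0],
 [2, -2, 1],
 [1, -3, -1]]

For real matrices with standard dot products, the defining identity <Ax, y> = <x, A^* y> gives (Ax)^T y = x^T (A^*) y, i.e. x^T A^T y = x^T (A^*) y. Since this holds for all x, y, we must have A^* = A^T. Therefore
A^* =
[[0, -1, 0],
 [2, -2, 1],
 [1, -3, -1]].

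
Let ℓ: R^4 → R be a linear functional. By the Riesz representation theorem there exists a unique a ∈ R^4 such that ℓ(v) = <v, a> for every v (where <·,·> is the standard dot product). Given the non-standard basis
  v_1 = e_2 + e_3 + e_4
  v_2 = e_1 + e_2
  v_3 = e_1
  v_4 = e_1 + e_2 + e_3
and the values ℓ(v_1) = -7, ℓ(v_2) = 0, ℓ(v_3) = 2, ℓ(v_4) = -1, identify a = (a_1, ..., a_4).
a = (2, -2, -1, -4)

Write a = (a_1, ..., a_4) in the standard basis. For each basis vector v_i, ℓ(v_i) = <v_i, a> is a linear equation in the a_j's. Collect the n equations into a matrix system V a = ℓ, where row i of V is v_i (expressed in the standard basis). Since V is invertible (lower-triangular with 1s on the diagonal, up to permutation), solve by back-substitution:
  V =
[[0, 1, 1, 1],
 [1, 1, 0, 0],
 [1, 0, 0, 0],
 [1, 1, 1, 0]]
  V a = (-7, 0, 2, -1)
Solving gives a = (2, -2, -1, -4).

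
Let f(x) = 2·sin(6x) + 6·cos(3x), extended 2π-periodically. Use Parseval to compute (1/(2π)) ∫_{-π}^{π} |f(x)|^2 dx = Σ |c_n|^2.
Σ |c_n|^2 = 20

Expand |f|^2 and use orthogonality of {sin(nx), cos(mx)} on [-π, π]:
  ∫_{-π}^{π} sin(nx)^2 dx = π, ∫ cos(mx)^2 dx = π, and cross terms integrate to 0.
So ∫_{-π}^{π} f(x)^2 dx = 2^2 · π + 6^2 · π = (4 + 36)π.
Divide by 2π: (4 + 36)/2 = 20.
By Parseval, this equals Σ |c_n|^2.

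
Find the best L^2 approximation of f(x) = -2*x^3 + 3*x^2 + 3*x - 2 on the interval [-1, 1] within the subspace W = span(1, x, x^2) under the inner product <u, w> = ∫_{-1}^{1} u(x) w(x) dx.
g(x) = 3*x^2 + 9*x/5 - 2

The best approximation g ∈ W is the orthogonal projection of f onto W. Writing g = a_0 + a_1 x + a_2 x^2, the coefficients solve the normal equations G · a = b where
  G_{ij} = <φ_i, φ_j> and b_i = <f, φ_i>, with φ_0 = 1, φ_1 = x, φ_2 = x^2.
G =
  [2, 0, 2/3]
  [0, 2/3, 0]
  [2/3, 0, 2/5],
b = (-2, 6/5, -2/15).
Solving gives a_0 = -2, a_1 = 9/5, a_2 = 3, so
  g(x) = 3*x^2 + 9*x/5 - 2.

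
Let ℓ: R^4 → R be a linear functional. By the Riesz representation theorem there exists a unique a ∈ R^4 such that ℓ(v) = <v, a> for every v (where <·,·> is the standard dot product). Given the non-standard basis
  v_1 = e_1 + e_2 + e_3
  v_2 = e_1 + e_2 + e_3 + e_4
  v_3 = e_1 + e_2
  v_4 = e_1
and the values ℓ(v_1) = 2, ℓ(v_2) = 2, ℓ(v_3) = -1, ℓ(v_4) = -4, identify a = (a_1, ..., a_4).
a = (-4, 3, 3, 0)

Write a = (a_1, ..., a_4) in the standard basis. For each basis vector v_i, ℓ(v_i) = <v_i, a> is a linear equation in the a_j's. Collect the n equations into a matrix system V a = ℓ, where row i of V is v_i (expressed in the standard basis). Since V is invertible (lower-triangular with 1s on the diagonal, up to permutation), solve by back-substitution:
  V =
[[1, 1, 1, 0],
 [1, 1, 1, 1],
 [1, 1, 0, 0],
 [1, 0, 0, 0]]
  V a = (2, 2, -1, -4)
Solving gives a = (-4, 3, 3, 0).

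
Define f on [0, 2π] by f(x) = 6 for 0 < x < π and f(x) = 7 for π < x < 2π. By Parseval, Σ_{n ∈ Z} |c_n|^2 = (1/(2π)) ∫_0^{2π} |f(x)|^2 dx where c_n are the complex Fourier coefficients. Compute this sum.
Σ |c_n|^2 = 85/2

Parseval equates the L^2 energy of f (normalised by 1/(2π)) with the ℓ^2 sum of its Fourier coefficients: (1/(2π)) ∫_0^{2π} |f|^2 = Σ |c_n|^2.
Compute the left side: (1/(2π)) [∫_0^π 6^2 dx + ∫_π^{2π} 7^2 dx] = (1/(2π)) · (36π + 49π) = (36 + 49)/2 = 85/2.
So Σ_{n ∈ Z} |c_n|^2 = 85/2.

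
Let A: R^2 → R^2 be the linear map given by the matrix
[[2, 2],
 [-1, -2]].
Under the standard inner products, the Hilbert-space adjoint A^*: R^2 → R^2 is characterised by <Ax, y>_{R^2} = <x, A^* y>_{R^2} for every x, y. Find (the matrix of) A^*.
A^* = A^T =
[[2, -1],
 [2, -2]]

For real matrices with standard dot products, the defining identity <Ax, y> = <x, A^* y> gives (Ax)^T y = x^T (A^*) y, i.e. x^T A^T y = x^T (A^*) y. Since this holds for all x, y, we must have A^* = A^T. Therefore
A^* =
[[2, -1],
 [2, -2]].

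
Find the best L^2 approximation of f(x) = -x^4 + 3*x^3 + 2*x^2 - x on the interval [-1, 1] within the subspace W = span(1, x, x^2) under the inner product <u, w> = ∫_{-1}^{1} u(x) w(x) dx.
g(x) = 8*x^2/7 + 4*x/5 + 3/35

The best approximation g ∈ W is the orthogonal projection of f onto W. Writing g = a_0 + a_1 x + a_2 x^2, the coefficients solve the normal equations G · a = b where
  G_{ij} = <φ_i, φ_j> and b_i = <f, φ_i>, with φ_0 = 1, φ_1 = x, φ_2 = x^2.
G =
  [2, 0, 2/3]
  [0, 2/3, 0]
  [2/3, 0, 2/5],
b = (14/15, 8/15, 18/35).
Solving gives a_0 = 3/35, a_1 = 4/5, a_2 = 8/7, so
  g(x) = 8*x^2/7 + 4*x/5 + 3/35.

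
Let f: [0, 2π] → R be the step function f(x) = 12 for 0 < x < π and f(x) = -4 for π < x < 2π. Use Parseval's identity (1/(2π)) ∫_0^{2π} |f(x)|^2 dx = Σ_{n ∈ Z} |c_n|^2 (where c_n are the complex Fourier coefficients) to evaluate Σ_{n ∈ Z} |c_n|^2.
Σ |c_n|^2 = 80

Parseval equates the L^2 energy of f (normalised by 1/(2π)) with the ℓ^2 sum of its Fourier coefficients: (1/(2π)) ∫_0^{2π} |f|^2 = Σ |c_n|^2.
Compute the left side: (1/(2π)) [∫_0^π 12^2 dx + ∫_π^{2π} (-4)^2 dx] = (1/(2π)) · (144π + 16π) = (144 + 16)/2 = 80.
So Σ_{n ∈ Z} |c_n|^2 = 80.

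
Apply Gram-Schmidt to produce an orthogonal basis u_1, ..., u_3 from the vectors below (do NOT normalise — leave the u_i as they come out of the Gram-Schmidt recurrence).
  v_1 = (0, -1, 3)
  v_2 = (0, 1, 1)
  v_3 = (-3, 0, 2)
Orthogonal basis:
  u_1 = (0, -1, 3)
  u_2 = (0, 6/5, 2/5)
  u_3 = (-3, 0, 0)

Apply the Gram-Schmidt recurrence
  u_1 = v_1
  u_i = v_i − Σ_{j<i} ((v_i · u_j) / (u_j · u_j)) · u_j.

Step by step this gives:
  u_1 = (0, -1, 3)
  u_2 = (0, 6/5, 2/5)
  u_3 = (-3, 0, 0)

Orthogonality check:
  u_2 · u_1 = 0 (should be 0)
  u_3 · u_1 = 0 (should be 0)
  u_3 · u_2 = 0 (should be 0)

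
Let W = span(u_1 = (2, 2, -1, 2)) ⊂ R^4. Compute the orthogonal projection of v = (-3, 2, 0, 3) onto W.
proj_W(v) = (8/13, 8/13, -4/13, 8/13)

Set up U = [u_1 | ... | u_1] ∈ R^(4×1). The projector onto W = col(U) is P = U (U^T U)^(-1) U^T.
Compute U^T U =
  [13],
and U^T v = (4).
Solve U^T U · c = U^T v for the coefficients: c = (4/13). The projection is proj_W(v) = U c.
Check: (v - proj_W(v)) · u_1 = 0  (should be 0).
Result: proj_W(v) = (8/13, 8/13, -4/13, 8/13).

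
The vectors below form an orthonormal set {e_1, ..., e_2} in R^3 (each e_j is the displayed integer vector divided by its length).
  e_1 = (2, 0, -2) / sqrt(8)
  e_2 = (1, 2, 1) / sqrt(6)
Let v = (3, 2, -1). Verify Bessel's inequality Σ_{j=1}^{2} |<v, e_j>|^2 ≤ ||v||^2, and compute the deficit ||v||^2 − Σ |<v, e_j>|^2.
Σ |<v, e_j>|^2 = 14; ||v||^2 = 14; deficit = 0

Write each e_j = u_j / sqrt(<u_j, u_j>) where u_j is the displayed integer vector. Then <v, e_j> = <v, u_j> / sqrt(<u_j, u_j>), so |<v, e_j>|^2 = <v, u_j>^2 / <u_j, u_j>.
Coefficients: <v, e_1> = 8/sqrt(8), <v, e_2> = 6/sqrt(6).
Square and sum: Σ |<v, e_j>|^2 = 14.
Compute ||v||^2 = v·v = 14.
Deficit = 14 − 14 = 0 ≥ 0, confirming Bessel's inequality. (The deficit equals ||v − Σ <v,e_j> e_j||^2, the squared distance from v to span{e_j}.)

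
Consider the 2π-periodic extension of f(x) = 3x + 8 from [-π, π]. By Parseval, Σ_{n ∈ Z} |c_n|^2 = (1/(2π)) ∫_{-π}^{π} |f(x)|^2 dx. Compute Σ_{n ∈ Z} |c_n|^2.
Σ |c_n|^2 = 3π^2 + 64

Expand and integrate term by term over [-π, π]:
  ∫ (3x)^2 dx = 9·(2π^3/3); ∫ 2·3·(8)·x dx = 0 (odd integrand); ∫ 8^2 dx = 64·2π.
So (1/(2π)) ∫_{-π}^{π} (3x + 8)^2 dx = 9π^2/3 + 64 = 3π^2 + 64.
Parseval ⇒ Σ |c_n|^2 = 3π^2 + 64.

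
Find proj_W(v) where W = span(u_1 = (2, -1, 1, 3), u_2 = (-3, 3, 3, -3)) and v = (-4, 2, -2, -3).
proj_W(v) = (-14/5, 7/5, -7/5, -21/5)

Set up U = [u_1 | ... | u_2] ∈ R^(4×2). The projector onto W = col(U) is P = U (U^T U)^(-1) U^T.
Compute U^T U =
  [15, -15]
  [-15, 36],
and U^T v = (-21, 21).
Solve U^T U · c = U^T v for the coefficients: c = (-7/5, 0). The projection is proj_W(v) = U c.
Check: (v - proj_W(v)) · u_1 = 0  (should be 0).
Check: (v - proj_W(v)) · u_2 = 0  (should be 0).
Result: proj_W(v) = (-14/5, 7/5, -7/5, -21/5).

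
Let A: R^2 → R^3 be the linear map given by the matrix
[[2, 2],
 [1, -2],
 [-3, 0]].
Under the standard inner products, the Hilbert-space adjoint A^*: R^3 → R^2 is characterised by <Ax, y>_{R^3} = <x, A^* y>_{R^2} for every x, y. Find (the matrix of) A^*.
A^* = A^T =
[[2, 1, -3],
 [2, -2, 0]]

For real matrices with standard dot products, the defining identity <Ax, y> = <x, A^* y> gives (Ax)^T y = x^T (A^*) y, i.e. x^T A^T y = x^T (A^*) y. Since this holds for all x, y, we must have A^* = A^T. Therefore
A^* =
[[2, 1, -3],
 [2, -2, 0]].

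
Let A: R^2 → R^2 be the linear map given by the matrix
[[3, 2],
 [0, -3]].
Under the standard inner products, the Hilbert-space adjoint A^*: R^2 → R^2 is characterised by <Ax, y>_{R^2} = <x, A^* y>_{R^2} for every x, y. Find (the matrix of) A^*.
A^* = A^T =
[[3, 0],
 [2, -3]]

For real matrices with standard dot products, the defining identity <Ax, y> = <x, A^* y> gives (Ax)^T y = x^T (A^*) y, i.e. x^T A^T y = x^T (A^*) y. Since this holds for all x, y, we must have A^* = A^T. Therefore
A^* =
[[3, 0],
 [2, -3]].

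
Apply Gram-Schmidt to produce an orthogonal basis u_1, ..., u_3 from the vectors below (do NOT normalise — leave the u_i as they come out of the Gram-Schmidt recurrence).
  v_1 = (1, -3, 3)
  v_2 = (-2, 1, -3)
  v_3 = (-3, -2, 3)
Orthogonal basis:
  u_1 = (1, -3, 3)
  u_2 = (-24/19, -23/19, -15/19)
  u_3 = (-81/35, 81/70, 27/14)

Apply the Gram-Schmidt recurrence
  u_1 = v_1
  u_i = v_i − Σ_{j<i} ((v_i · u_j) / (u_j · u_j)) · u_j.

Step by step this gives:
  u_1 = (1, -3, 3)
  u_2 = (-24/19, -23/19, -15/19)
  u_3 = (-81/35, 81/70, 27/14)

Orthogonality check:
  u_2 · u_1 = 0 (should be 0)
  u_3 · u_1 = 0 (should be 0)
  u_3 · u_2 = 0 (should be 0)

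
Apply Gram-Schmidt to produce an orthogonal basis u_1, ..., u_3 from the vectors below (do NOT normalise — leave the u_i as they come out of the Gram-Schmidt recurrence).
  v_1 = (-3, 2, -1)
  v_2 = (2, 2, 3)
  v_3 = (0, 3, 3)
Orthogonal basis:
  u_1 = (-3, 2, -1)
  u_2 = (13/14, 19/7, 37/14)
  u_3 = (-24/71, -21/71, 30/71)

Apply the Gram-Schmidt recurrence
  u_1 = v_1
  u_i = v_i − Σ_{j<i} ((v_i · u_j) / (u_j · u_j)) · u_j.

Step by step this gives:
  u_1 = (-3, 2, -1)
  u_2 = (13/14, 19/7, 37/14)
  u_3 = (-24/71, -21/71, 30/71)

Orthogonality check:
  u_2 · u_1 = 0 (should be 0)
  u_3 · u_1 = 0 (should be 0)
  u_3 · u_2 = 0 (should be 0)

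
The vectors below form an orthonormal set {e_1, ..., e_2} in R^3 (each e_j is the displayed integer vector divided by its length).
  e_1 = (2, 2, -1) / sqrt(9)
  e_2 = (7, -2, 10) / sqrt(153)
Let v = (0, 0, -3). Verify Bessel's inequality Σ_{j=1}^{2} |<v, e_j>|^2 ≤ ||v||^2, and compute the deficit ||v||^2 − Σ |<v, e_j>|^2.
Σ |<v, e_j>|^2 = 117/17; ||v||^2 = 9; deficit = 36/17

Write each e_j = u_j / sqrt(<u_j, u_j>) where u_j is the displayed integer vector. Then <v, e_j> = <v, u_j> / sqrt(<u_j, u_j>), so |<v, e_j>|^2 = <v, u_j>^2 / <u_j, u_j>.
Coefficients: <v, e_1> = 3/sqrt(9), <v, e_2> = -30/sqrt(153).
Square and sum: Σ |<v, e_j>|^2 = 117/17.
Compute ||v||^2 = v·v = 9.
Deficit = 9 − 117/17 = 36/17 ≥ 0, confirming Bessel's inequality. (The deficit equals ||v − Σ <v,e_j> e_j||^2, the squared distance from v to span{e_j}.)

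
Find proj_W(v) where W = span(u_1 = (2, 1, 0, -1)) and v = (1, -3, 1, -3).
proj_W(v) = (2/3, 1/3, 0, -1/3)

Set up U = [u_1 | ... | u_1] ∈ R^(4×1). The projector onto W = col(U) is P = U (U^T U)^(-1) U^T.
Compute U^T U =
  [6],
and U^T v = (2).
Solve U^T U · c = U^T v for the coefficients: c = (1/3). The projection is proj_W(v) = U c.
Check: (v - proj_W(v)) · u_1 = 0  (should be 0).
Result: proj_W(v) = (2/3, 1/3, 0, -1/3).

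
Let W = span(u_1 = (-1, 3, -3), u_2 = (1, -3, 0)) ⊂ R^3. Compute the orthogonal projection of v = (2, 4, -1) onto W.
proj_W(v) = (-1, 3, -1)

Set up U = [u_1 | ... | u_2] ∈ R^(3×2). The projector onto W = col(U) is P = U (U^T U)^(-1) U^T.
Compute U^T U =
  [19, -10]
  [-10, 10],
and U^T v = (13, -10).
Solve U^T U · c = U^T v for the coefficients: c = (1/3, -2/3). The projection is proj_W(v) = U c.
Check: (v - proj_W(v)) · u_1 = 0  (should be 0).
Check: (v - proj_W(v)) · u_2 = 0  (should be 0).
Result: proj_W(v) = (-1, 3, -1).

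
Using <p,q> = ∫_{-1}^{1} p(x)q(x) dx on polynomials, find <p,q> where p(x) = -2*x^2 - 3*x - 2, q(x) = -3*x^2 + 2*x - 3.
<p,q> = 92/5

Expand the product: p(x)·q(x) = 6*x^4 + 5*x^3 + 6*x^2 + 5*x + 6.
∫_{-1}^{1} of each monomial x^k gives [2/(k+1) if k even, 0 if k odd]. Integrating term-by-term (or equivalently evaluating the antiderivative F(x) = 6*x^5/5 + 5*x^4/4 + 2*x^3 + 5*x^2/2 + 6*x at the endpoints):
  F(1) − F(−1) = 259/20 − (-109/20) = 92/5.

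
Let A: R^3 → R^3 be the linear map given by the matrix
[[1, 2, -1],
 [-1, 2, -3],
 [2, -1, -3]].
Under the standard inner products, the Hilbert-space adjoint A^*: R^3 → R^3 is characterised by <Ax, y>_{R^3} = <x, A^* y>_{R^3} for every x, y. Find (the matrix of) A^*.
A^* = A^T =
[[1, -1, 2],
 [2, 2, -1],
 [-1, -3, -3]]

For real matrices with standard dot products, the defining identity <Ax, y> = <x, A^* y> gives (Ax)^T y = x^T (A^*) y, i.e. x^T A^T y = x^T (A^*) y. Since this holds for all x, y, we must have A^* = A^T. Therefore
A^* =
[[1, -1, 2],
 [2, 2, -1],
 [-1, -3, -3]].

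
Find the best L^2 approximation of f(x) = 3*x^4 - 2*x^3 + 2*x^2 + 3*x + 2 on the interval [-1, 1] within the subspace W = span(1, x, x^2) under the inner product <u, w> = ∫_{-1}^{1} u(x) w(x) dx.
g(x) = 32*x^2/7 + 9*x/5 + 61/35

The best approximation g ∈ W is the orthogonal projection of f onto W. Writing g = a_0 + a_1 x + a_2 x^2, the coefficients solve the normal equations G · a = b where
  G_{ij} = <φ_i, φ_j> and b_i = <f, φ_i>, with φ_0 = 1, φ_1 = x, φ_2 = x^2.
G =
  [2, 0, 2/3]
  [0, 2/3, 0]
  [2/3, 0, 2/5],
b = (98/15, 6/5, 314/105).
Solving gives a_0 = 61/35, a_1 = 9/5, a_2 = 32/7, so
  g(x) = 32*x^2/7 + 9*x/5 + 61/35.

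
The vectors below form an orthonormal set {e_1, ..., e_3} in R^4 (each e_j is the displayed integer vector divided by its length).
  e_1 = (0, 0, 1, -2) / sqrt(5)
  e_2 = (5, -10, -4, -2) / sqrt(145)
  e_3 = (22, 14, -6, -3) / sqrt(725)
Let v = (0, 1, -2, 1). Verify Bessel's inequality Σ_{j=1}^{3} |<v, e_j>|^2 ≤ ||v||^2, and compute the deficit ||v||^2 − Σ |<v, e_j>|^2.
Σ |<v, e_j>|^2 = 101/25; ||v||^2 = 6; deficit = 49/25

Write each e_j = u_j / sqrt(<u_j, u_j>) where u_j is the displayed integer vector. Then <v, e_j> = <v, u_j> / sqrt(<u_j, u_j>), so |<v, e_j>|^2 = <v, u_j>^2 / <u_j, u_j>.
Coefficients: <v, e_1> = -4/sqrt(5), <v, e_2> = -4/sqrt(145), <v, e_3> = 23/sqrt(725).
Square and sum: Σ |<v, e_j>|^2 = 101/25.
Compute ||v||^2 = v·v = 6.
Deficit = 6 − 101/25 = 49/25 ≥ 0, confirming Bessel's inequality. (The deficit equals ||v − Σ <v,e_j> e_j||^2, the squared distance from v to span{e_j}.)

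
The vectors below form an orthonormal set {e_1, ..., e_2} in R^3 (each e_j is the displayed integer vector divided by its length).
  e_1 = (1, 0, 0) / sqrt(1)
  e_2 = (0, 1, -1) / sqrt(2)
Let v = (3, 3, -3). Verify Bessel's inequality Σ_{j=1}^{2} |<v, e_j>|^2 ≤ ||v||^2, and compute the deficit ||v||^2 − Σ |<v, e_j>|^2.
Σ |<v, e_j>|^2 = 27; ||v||^2 = 27; deficit = 0

Write each e_j = u_j / sqrt(<u_j, u_j>) where u_j is the displayed integer vector. Then <v, e_j> = <v, u_j> / sqrt(<u_j, u_j>), so |<v, e_j>|^2 = <v, u_j>^2 / <u_j, u_j>.
Coefficients: <v, e_1> = 3/sqrt(1), <v, e_2> = 6/sqrt(2).
Square and sum: Σ |<v, e_j>|^2 = 27.
Compute ||v||^2 = v·v = 27.
Deficit = 27 − 27 = 0 ≥ 0, confirming Bessel's inequality. (The deficit equals ||v − Σ <v,e_j> e_j||^2, the squared distance from v to span{e_j}.)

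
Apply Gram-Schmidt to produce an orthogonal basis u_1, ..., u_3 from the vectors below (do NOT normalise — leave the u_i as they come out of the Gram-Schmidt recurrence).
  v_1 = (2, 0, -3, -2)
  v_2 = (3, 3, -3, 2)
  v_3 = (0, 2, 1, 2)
Orthogonal basis:
  u_1 = (2, 0, -3, -2)
  u_2 = (29/17, 3, -18/17, 56/17)
  u_3 = (0, 16/29, 8/29, -12/29)

Apply the Gram-Schmidt recurrence
  u_1 = v_1
  u_i = v_i − Σ_{j<i} ((v_i · u_j) / (u_j · u_j)) · u_j.

Step by step this gives:
  u_1 = (2, 0, -3, -2)
  u_2 = (29/17, 3, -18/17, 56/17)
  u_3 = (0, 16/29, 8/29, -12/29)

Orthogonality check:
  u_2 · u_1 = 0 (should be 0)
  u_3 · u_1 = 0 (should be 0)
  u_3 · u_2 = 0 (should be 0)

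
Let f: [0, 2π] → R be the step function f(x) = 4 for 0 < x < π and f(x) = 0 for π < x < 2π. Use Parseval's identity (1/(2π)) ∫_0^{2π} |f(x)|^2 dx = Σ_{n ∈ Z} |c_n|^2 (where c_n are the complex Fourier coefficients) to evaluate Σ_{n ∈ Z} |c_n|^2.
Σ |c_n|^2 = 8

Parseval equates the L^2 energy of f (normalised by 1/(2π)) with the ℓ^2 sum of its Fourier coefficients: (1/(2π)) ∫_0^{2π} |f|^2 = Σ |c_n|^2.
Compute the left side: (1/(2π)) [∫_0^π 4^2 dx + ∫_π^{2π} 0^2 dx] = (1/(2π)) · (16π + 0π) = (16 + 0)/2 = 8.
So Σ_{n ∈ Z} |c_n|^2 = 8.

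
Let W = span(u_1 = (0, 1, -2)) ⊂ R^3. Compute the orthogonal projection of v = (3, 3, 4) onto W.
proj_W(v) = (0, -1, 2)

Set up U = [u_1 | ... | u_1] ∈ R^(3×1). The projector onto W = col(U) is P = U (U^T U)^(-1) U^T.
Compute U^T U =
  [5],
and U^T v = (-5).
Solve U^T U · c = U^T v for the coefficients: c = (-1). The projection is proj_W(v) = U c.
Check: (v - proj_W(v)) · u_1 = 0  (should be 0).
Result: proj_W(v) = (0, -1, 2).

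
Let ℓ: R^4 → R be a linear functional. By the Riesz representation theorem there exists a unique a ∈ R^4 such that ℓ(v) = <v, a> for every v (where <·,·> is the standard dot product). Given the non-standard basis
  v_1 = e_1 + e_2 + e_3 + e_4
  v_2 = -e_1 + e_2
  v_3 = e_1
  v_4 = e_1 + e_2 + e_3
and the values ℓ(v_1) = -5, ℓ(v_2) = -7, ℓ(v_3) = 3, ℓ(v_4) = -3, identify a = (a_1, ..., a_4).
a = (3, -4, -2, -2)

Write a = (a_1, ..., a_4) in the standard basis. For each basis vector v_i, ℓ(v_i) = <v_i, a> is a linear equation in the a_j's. Collect the n equations into a matrix system V a = ℓ, where row i of V is v_i (expressed in the standard basis). Since V is invertible (lower-triangular with 1s on the diagonal, up to permutation), solve by back-substitution:
  V =
[[1, 1, 1, 1],
 [-1, 1, 0, 0],
 [1, 0, 0, 0],
 [1, 1, 1, 0]]
  V a = (-5, -7, 3, -3)
Solving gives a = (3, -4, -2, -2).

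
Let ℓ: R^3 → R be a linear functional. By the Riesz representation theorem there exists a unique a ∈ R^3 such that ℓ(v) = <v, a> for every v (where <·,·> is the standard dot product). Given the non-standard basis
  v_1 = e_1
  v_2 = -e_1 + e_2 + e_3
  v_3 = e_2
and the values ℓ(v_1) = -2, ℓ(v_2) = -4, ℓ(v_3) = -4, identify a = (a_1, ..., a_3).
a = (-2, -4, -2)

Write a = (a_1, ..., a_3) in the standard basis. For each basis vector v_i, ℓ(v_i) = <v_i, a> is a linear equation in the a_j's. Collect the n equations into a matrix system V a = ℓ, where row i of V is v_i (expressed in the standard basis). Since V is invertible (lower-triangular with 1s on the diagonal, up to permutation), solve by back-substitution:
  V =
[[1, 0, 0],
 [-1, 1, 1],
 [0, 1, 0]]
  V a = (-2, -4, -4)
Solving gives a = (-2, -4, -2).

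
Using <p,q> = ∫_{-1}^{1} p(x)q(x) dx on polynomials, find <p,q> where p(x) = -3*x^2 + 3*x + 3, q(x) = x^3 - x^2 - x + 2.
<p,q> = 32/5

Expand the product: p(x)·q(x) = -3*x^5 + 6*x^4 + 3*x^3 - 12*x^2 + 3*x + 6.
∫_{-1}^{1} of each monomial x^k gives [2/(k+1) if k even, 0 if k odd]. Integrating term-by-term (or equivalently evaluating the antiderivative F(x) = -x^6/2 + 6*x^5/5 + 3*x^4/4 - 4*x^3 + 3*x^2/2 + 6*x at the endpoints):
  F(1) − F(−1) = 99/20 − (-29/20) = 32/5.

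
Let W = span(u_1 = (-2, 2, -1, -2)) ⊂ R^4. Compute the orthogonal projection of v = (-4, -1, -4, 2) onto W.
proj_W(v) = (-12/13, 12/13, -6/13, -12/13)

Set up U = [u_1 | ... | u_1] ∈ R^(4×1). The projector onto W = col(U) is P = U (U^T U)^(-1) U^T.
Compute U^T U =
  [13],
and U^T v = (6).
Solve U^T U · c = U^T v for the coefficients: c = (6/13). The projection is proj_W(v) = U c.
Check: (v - proj_W(v)) · u_1 = 0  (should be 0).
Result: proj_W(v) = (-12/13, 12/13, -6/13, -12/13).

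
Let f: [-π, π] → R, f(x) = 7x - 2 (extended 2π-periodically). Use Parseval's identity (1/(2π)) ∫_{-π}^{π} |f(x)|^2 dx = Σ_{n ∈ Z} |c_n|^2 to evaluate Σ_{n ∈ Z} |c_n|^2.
Σ |c_n|^2 = 49π^2/3 + 4

Expand and integrate term by term over [-π, π]:
  ∫ (7x)^2 dx = 49·(2π^3/3); ∫ 2·7·(-2)·x dx = 0 (odd integrand); ∫ (-2)^2 dx = 4·2π.
So (1/(2π)) ∫_{-π}^{π} (7x - 2)^2 dx = 49π^2/3 + 4 = 49π^2/3 + 4.
Parseval ⇒ Σ |c_n|^2 = 49π^2/3 + 4.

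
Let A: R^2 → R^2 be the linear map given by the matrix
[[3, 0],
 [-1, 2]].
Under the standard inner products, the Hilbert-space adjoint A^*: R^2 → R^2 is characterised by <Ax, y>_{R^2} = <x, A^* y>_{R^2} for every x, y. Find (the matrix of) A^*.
A^* = A^T =
[[3, -1],
 [0, 2]]

For real matrices with standard dot products, the defining identity <Ax, y> = <x, A^* y> gives (Ax)^T y = x^T (A^*) y, i.e. x^T A^T y = x^T (A^*) y. Since this holds for all x, y, we must have A^* = A^T. Therefore
A^* =
[[3, -1],
 [0, 2]].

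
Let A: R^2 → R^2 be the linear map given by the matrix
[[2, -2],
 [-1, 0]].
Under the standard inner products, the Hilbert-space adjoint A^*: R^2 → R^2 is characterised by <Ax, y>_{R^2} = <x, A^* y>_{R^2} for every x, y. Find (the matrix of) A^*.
A^* = A^T =
[[2, -1],
 [-2, 0]]

For real matrices with standard dot products, the defining identity <Ax, y> = <x, A^* y> gives (Ax)^T y = x^T (A^*) y, i.e. x^T A^T y = x^T (A^*) y. Since this holds for all x, y, we must have A^* = A^T. Therefore
A^* =
[[2, -1],
 [-2, 0]].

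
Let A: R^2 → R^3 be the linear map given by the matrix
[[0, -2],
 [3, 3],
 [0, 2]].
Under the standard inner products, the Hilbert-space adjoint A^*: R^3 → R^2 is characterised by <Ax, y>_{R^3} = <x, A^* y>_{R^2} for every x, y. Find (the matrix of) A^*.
A^* = A^T =
[[0, 3, 0],
 [-2, 3, 2]]

For real matrices with standard dot products, the defining identity <Ax, y> = <x, A^* y> gives (Ax)^T y = x^T (A^*) y, i.e. x^T A^T y = x^T (A^*) y. Since this holds for all x, y, we must have A^* = A^T. Therefore
A^* =
[[0, 3, 0],
 [-2, 3, 2]].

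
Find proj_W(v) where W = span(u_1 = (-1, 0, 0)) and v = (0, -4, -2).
proj_W(v) = (0, 0, 0)

Set up U = [u_1 | ... | u_1] ∈ R^(3×1). The projector onto W = col(U) is P = U (U^T U)^(-1) U^T.
Compute U^T U =
  [1],
and U^T v = (0).
Solve U^T U · c = U^T v for the coefficients: c = (0). The projection is proj_W(v) = U c.
Check: (v - proj_W(v)) · u_1 = 0  (should be 0).
Result: proj_W(v) = (0, 0, 0).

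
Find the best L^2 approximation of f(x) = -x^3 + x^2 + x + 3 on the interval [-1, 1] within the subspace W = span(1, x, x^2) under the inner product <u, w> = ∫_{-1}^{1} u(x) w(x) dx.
g(x) = x^2 + 2*x/5 + 3

The best approximation g ∈ W is the orthogonal projection of f onto W. Writing g = a_0 + a_1 x + a_2 x^2, the coefficients solve the normal equations G · a = b where
  G_{ij} = <φ_i, φ_j> and b_i = <f, φ_i>, with φ_0 = 1, φ_1 = x, φ_2 = x^2.
G =
  [2, 0, 2/3]
  [0, 2/3, 0]
  [2/3, 0, 2/5],
b = (20/3, 4/15, 12/5).
Solving gives a_0 = 3, a_1 = 2/5, a_2 = 1, so
  g(x) = x^2 + 2*x/5 + 3.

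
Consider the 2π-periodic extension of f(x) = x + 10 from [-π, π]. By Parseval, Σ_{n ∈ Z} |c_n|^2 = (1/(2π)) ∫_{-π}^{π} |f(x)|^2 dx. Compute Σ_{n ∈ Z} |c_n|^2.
Σ |c_n|^2 = π^2/3 + 100

Expand and integrate term by term over [-π, π]:
  ∫ (x)^2 dx = 1·(2π^3/3); ∫ 2·1·(10)·x dx = 0 (odd integrand); ∫ 10^2 dx = 100·2π.
So (1/(2π)) ∫_{-π}^{π} (x + 10)^2 dx = 1π^2/3 + 100 = π^2/3 + 100.
Parseval ⇒ Σ |c_n|^2 = π^2/3 + 100.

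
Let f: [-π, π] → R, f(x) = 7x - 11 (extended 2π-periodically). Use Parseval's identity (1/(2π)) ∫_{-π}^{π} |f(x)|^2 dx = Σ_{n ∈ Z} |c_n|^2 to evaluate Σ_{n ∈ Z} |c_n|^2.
Σ |c_n|^2 = 49π^2/3 + 121

Expand and integrate term by term over [-π, π]:
  ∫ (7x)^2 dx = 49·(2π^3/3); ∫ 2·7·(-11)·x dx = 0 (odd integrand); ∫ (-11)^2 dx = 121·2π.
So (1/(2π)) ∫_{-π}^{π} (7x - 11)^2 dx = 49π^2/3 + 121 = 49π^2/3 + 121.
Parseval ⇒ Σ |c_n|^2 = 49π^2/3 + 121.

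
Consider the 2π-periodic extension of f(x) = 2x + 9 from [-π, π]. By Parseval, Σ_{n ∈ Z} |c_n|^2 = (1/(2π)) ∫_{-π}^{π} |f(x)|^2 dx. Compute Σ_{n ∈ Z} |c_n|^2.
Σ |c_n|^2 = 4π^2/3 + 81

Expand and integrate term by term over [-π, π]:
  ∫ (2x)^2 dx = 4·(2π^3/3); ∫ 2·2·(9)·x dx = 0 (odd integrand); ∫ 9^2 dx = 81·2π.
So (1/(2π)) ∫_{-π}^{π} (2x + 9)^2 dx = 4π^2/3 + 81 = 4π^2/3 + 81.
Parseval ⇒ Σ |c_n|^2 = 4π^2/3 + 81.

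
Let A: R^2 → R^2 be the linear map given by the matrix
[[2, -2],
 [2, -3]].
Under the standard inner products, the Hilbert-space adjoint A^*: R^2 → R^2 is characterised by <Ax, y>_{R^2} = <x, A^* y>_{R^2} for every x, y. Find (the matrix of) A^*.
A^* = A^T =
[[2, 2],
 [-2, -3]]

For real matrices with standard dot products, the defining identity <Ax, y> = <x, A^* y> gives (Ax)^T y = x^T (A^*) y, i.e. x^T A^T y = x^T (A^*) y. Since this holds for all x, y, we must have A^* = A^T. Therefore
A^* =
[[2, 2],
 [-2, -3]].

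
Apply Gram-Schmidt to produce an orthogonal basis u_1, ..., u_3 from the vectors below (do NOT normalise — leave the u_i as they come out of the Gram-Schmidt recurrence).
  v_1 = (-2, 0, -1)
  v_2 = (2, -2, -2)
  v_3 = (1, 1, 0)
Orthogonal basis:
  u_1 = (-2, 0, -1)
  u_2 = (6/5, -2, -12/5)
  u_3 = (2/7, 6/7, -4/7)

Apply the Gram-Schmidt recurrence
  u_1 = v_1
  u_i = v_i − Σ_{j<i} ((v_i · u_j) / (u_j · u_j)) · u_j.

Step by step this gives:
  u_1 = (-2, 0, -1)
  u_2 = (6/5, -2, -12/5)
  u_3 = (2/7, 6/7, -4/7)

Orthogonality check:
  u_2 · u_1 = 0 (should be 0)
  u_3 · u_1 = 0 (should be 0)
  u_3 · u_2 = 0 (should be 0)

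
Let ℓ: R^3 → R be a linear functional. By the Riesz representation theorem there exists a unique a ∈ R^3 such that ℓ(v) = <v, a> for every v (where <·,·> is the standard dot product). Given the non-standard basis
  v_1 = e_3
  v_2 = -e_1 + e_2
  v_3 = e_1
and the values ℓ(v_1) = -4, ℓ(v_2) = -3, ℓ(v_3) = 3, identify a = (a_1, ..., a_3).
a = (3, 0, -4)

Write a = (a_1, ..., a_3) in the standard basis. For each basis vector v_i, ℓ(v_i) = <v_i, a> is a linear equation in the a_j's. Collect the n equations into a matrix system V a = ℓ, where row i of V is v_i (expressed in the standard basis). Since V is invertible (lower-triangular with 1s on the diagonal, up to permutation), solve by back-substitution:
  V =
[[0, 0, 1],
 [-1, 1, 0],
 [1, 0, 0]]
  V a = (-4, -3, 3)
Solving gives a = (3, 0, -4).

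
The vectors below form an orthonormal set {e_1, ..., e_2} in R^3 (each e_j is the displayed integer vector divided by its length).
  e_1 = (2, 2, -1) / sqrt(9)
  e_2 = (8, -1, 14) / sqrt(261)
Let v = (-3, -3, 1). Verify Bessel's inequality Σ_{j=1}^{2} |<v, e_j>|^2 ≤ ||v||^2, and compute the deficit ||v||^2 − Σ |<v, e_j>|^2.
Σ |<v, e_j>|^2 = 550/29; ||v||^2 = 19; deficit = 1/29

Write each e_j = u_j / sqrt(<u_j, u_j>) where u_j is the displayed integer vector. Then <v, e_j> = <v, u_j> / sqrt(<u_j, u_j>), so |<v, e_j>|^2 = <v, u_j>^2 / <u_j, u_j>.
Coefficients: <v, e_1> = -13/sqrt(9), <v, e_2> = -7/sqrt(261).
Square and sum: Σ |<v, e_j>|^2 = 550/29.
Compute ||v||^2 = v·v = 19.
Deficit = 19 − 550/29 = 1/29 ≥ 0, confirming Bessel's inequality. (The deficit equals ||v − Σ <v,e_j> e_j||^2, the squared distance from v to span{e_j}.)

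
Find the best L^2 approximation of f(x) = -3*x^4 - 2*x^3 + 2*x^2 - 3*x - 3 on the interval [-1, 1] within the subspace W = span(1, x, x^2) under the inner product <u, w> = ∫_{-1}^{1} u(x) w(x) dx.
g(x) = -4*x^2/7 - 21*x/5 - 96/35

The best approximation g ∈ W is the orthogonal projection of f onto W. Writing g = a_0 + a_1 x + a_2 x^2, the coefficients solve the normal equations G · a = b where
  G_{ij} = <φ_i, φ_j> and b_i = <f, φ_i>, with φ_0 = 1, φ_1 = x, φ_2 = x^2.
G =
  [2, 0, 2/3]
  [0, 2/3, 0]
  [2/3, 0, 2/5],
b = (-88/15, -14/5, -72/35).
Solving gives a_0 = -96/35, a_1 = -21/5, a_2 = -4/7, so
  g(x) = -4*x^2/7 - 21*x/5 - 96/35.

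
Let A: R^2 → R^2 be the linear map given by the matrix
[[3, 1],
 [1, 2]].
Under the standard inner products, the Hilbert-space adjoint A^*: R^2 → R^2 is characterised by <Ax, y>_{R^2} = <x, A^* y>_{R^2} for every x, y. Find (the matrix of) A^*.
A^* = A^T =
[[3, 1],
 [1, 2]]

For real matrices with standard dot products, the defining identity <Ax, y> = <x, A^* y> gives (Ax)^T y = x^T (A^*) y, i.e. x^T A^T y = x^T (A^*) y. Since this holds for all x, y, we must have A^* = A^T. Therefore
A^* =
[[3, 1],
 [1, 2]].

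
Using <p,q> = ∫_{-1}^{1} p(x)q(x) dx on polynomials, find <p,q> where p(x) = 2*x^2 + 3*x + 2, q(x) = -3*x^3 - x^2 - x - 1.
<p,q> = -196/15

Expand the product: p(x)·q(x) = -6*x^5 - 11*x^4 - 11*x^3 - 7*x^2 - 5*x - 2.
∫_{-1}^{1} of each monomial x^k gives [2/(k+1) if k even, 0 if k odd]. Integrating term-by-term (or equivalently evaluating the antiderivative F(x) = -x^6 - 11*x^5/5 - 11*x^4/4 - 7*x^3/3 - 5*x^2/2 - 2*x at the endpoints):
  F(1) − F(−1) = -767/60 − (17/60) = -196/15.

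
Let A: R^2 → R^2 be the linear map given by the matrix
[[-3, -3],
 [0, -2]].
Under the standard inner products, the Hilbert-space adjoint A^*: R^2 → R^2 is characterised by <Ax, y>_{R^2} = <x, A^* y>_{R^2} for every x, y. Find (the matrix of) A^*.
A^* = A^T =
[[-3, 0],
 [-3, -2]]

For real matrices with standard dot products, the defining identity <Ax, y> = <x, A^* y> gives (Ax)^T y = x^T (A^*) y, i.e. x^T A^T y = x^T (A^*) y. Since this holds for all x, y, we must have A^* = A^T. Therefore
A^* =
[[-3, 0],
 [-3, -2]].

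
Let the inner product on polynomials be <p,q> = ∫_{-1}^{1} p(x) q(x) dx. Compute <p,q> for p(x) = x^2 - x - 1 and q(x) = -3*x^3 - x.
<p,q> = 28/15

Expand the product: p(x)·q(x) = -3*x^5 + 3*x^4 + 2*x^3 + x^2 + x.
∫_{-1}^{1} of each monomial x^k gives [2/(k+1) if k even, 0 if k odd]. Integrating term-by-term (or equivalently evaluating the antiderivative F(x) = -x^6/2 + 3*x^5/5 + x^4/2 + x^3/3 + x^2/2 at the endpoints):
  F(1) − F(−1) = 43/30 − (-13/30) = 28/15.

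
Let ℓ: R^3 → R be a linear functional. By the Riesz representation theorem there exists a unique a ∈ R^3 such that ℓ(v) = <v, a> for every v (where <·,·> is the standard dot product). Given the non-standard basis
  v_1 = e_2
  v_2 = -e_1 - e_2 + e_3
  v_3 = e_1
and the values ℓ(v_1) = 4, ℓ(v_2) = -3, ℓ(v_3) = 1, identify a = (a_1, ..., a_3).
a = (1, 4, 2)

Write a = (a_1, ..., a_3) in the standard basis. For each basis vector v_i, ℓ(v_i) = <v_i, a> is a linear equation in the a_j's. Collect the n equations into a matrix system V a = ℓ, where row i of V is v_i (expressed in the standard basis). Since V is invertible (lower-triangular with 1s on the diagonal, up to permutation), solve by back-substitution:
  V =
[[0, 1, 0],
 [-1, -1, 1],
 [1, 0, 0]]
  V a = (4, -3, 1)
Solving gives a = (1, 4, 2).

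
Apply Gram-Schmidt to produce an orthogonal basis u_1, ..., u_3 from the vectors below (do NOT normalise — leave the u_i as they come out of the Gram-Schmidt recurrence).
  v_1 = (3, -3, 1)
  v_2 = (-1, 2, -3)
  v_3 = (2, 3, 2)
Orthogonal basis:
  u_1 = (3, -3, 1)
  u_2 = (17/19, 2/19, -45/19)
  u_3 = (154/61, 176/61, 66/61)

Apply the Gram-Schmidt recurrence
  u_1 = v_1
  u_i = v_i − Σ_{j<i} ((v_i · u_j) / (u_j · u_j)) · u_j.

Step by step this gives:
  u_1 = (3, -3, 1)
  u_2 = (17/19, 2/19, -45/19)
  u_3 = (154/61, 176/61, 66/61)

Orthogonality check:
  u_2 · u_1 = 0 (should be 0)
  u_3 · u_1 = 0 (should be 0)
  u_3 · u_2 = 0 (should be 0)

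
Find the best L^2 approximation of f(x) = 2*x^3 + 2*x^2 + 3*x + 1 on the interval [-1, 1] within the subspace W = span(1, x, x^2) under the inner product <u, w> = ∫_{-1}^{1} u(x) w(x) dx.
g(x) = 2*x^2 + 21*x/5 + 1

The best approximation g ∈ W is the orthogonal projection of f onto W. Writing g = a_0 + a_1 x + a_2 x^2, the coefficients solve the normal equations G · a = b where
  G_{ij} = <φ_i, φ_j> and b_i = <f, φ_i>, with φ_0 = 1, φ_1 = x, φ_2 = x^2.
G =
  [2, 0, 2/3]
  [0, 2/3, 0]
  [2/3, 0, 2/5],
b = (10/3, 14/5, 22/15).
Solving gives a_0 = 1, a_1 = 21/5, a_2 = 2, so
  g(x) = 2*x^2 + 21*x/5 + 1.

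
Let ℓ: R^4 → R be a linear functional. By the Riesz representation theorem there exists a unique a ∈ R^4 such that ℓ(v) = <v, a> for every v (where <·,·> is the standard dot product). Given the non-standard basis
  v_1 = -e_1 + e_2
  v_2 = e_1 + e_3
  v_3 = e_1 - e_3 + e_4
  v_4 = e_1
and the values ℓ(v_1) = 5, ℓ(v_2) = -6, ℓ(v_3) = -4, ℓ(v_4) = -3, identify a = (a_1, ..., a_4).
a = (-3, 2, -3, -4)

Write a = (a_1, ..., a_4) in the standard basis. For each basis vector v_i, ℓ(v_i) = <v_i, a> is a linear equation in the a_j's. Collect the n equations into a matrix system V a = ℓ, where row i of V is v_i (expressed in the standard basis). Since V is invertible (lower-triangular with 1s on the diagonal, up to permutation), solve by back-substitution:
  V =
[[-1, 1, 0, 0],
 [1, 0, 1, 0],
 [1, 0, -1, 1],
 [1, 0, 0, 0]]
  V a = (5, -6, -4, -3)
Solving gives a = (-3, 2, -3, -4).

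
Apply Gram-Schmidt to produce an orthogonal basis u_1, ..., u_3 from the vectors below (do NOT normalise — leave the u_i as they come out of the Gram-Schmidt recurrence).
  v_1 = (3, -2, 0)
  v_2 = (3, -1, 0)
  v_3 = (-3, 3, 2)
Orthogonal basis:
  u_1 = (3, -2, 0)
  u_2 = (6/13, 9/13, 0)
  u_3 = (0, 0, 2)

Apply the Gram-Schmidt recurrence
  u_1 = v_1
  u_i = v_i − Σ_{j<i} ((v_i · u_j) / (u_j · u_j)) · u_j.

Step by step this gives:
  u_1 = (3, -2, 0)
  u_2 = (6/13, 9/13, 0)
  u_3 = (0, 0, 2)

Orthogonality check:
  u_2 · u_1 = 0 (should be 0)
  u_3 · u_1 = 0 (should be 0)
  u_3 · u_2 = 0 (should be 0)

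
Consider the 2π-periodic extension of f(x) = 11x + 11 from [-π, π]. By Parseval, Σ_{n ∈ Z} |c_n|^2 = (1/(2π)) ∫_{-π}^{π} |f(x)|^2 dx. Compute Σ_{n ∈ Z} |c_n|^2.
Σ |c_n|^2 = 121π^2/3 + 121

Expand and integrate term by term over [-π, π]:
  ∫ (11x)^2 dx = 121·(2π^3/3); ∫ 2·11·(11)·x dx = 0 (odd integrand); ∫ 11^2 dx = 121·2π.
So (1/(2π)) ∫_{-π}^{π} (11x + 11)^2 dx = 121π^2/3 + 121 = 121π^2/3 + 121.
Parseval ⇒ Σ |c_n|^2 = 121π^2/3 + 121.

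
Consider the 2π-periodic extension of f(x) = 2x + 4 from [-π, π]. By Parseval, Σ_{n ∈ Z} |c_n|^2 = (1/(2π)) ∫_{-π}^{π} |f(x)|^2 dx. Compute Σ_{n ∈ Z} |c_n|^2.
Σ |c_n|^2 = 4π^2/3 + 16

Expand and integrate term by term over [-π, π]:
  ∫ (2x)^2 dx = 4·(2π^3/3); ∫ 2·2·(4)·x dx = 0 (odd integrand); ∫ 4^2 dx = 16·2π.
So (1/(2π)) ∫_{-π}^{π} (2x + 4)^2 dx = 4π^2/3 + 16 = 4π^2/3 + 16.
Parseval ⇒ Σ |c_n|^2 = 4π^2/3 + 16.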